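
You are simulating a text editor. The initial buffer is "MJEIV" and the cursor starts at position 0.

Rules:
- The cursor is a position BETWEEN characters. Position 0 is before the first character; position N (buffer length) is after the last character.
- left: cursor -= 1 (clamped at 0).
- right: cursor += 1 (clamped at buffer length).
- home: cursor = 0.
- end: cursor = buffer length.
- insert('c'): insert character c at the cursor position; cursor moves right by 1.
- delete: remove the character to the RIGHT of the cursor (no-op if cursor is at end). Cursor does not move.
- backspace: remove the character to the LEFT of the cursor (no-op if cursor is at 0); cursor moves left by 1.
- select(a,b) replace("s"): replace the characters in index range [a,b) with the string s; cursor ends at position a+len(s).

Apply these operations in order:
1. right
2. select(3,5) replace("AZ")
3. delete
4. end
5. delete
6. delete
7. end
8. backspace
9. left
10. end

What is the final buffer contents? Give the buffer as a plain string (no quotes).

After op 1 (right): buf='MJEIV' cursor=1
After op 2 (select(3,5) replace("AZ")): buf='MJEAZ' cursor=5
After op 3 (delete): buf='MJEAZ' cursor=5
After op 4 (end): buf='MJEAZ' cursor=5
After op 5 (delete): buf='MJEAZ' cursor=5
After op 6 (delete): buf='MJEAZ' cursor=5
After op 7 (end): buf='MJEAZ' cursor=5
After op 8 (backspace): buf='MJEA' cursor=4
After op 9 (left): buf='MJEA' cursor=3
After op 10 (end): buf='MJEA' cursor=4

Answer: MJEA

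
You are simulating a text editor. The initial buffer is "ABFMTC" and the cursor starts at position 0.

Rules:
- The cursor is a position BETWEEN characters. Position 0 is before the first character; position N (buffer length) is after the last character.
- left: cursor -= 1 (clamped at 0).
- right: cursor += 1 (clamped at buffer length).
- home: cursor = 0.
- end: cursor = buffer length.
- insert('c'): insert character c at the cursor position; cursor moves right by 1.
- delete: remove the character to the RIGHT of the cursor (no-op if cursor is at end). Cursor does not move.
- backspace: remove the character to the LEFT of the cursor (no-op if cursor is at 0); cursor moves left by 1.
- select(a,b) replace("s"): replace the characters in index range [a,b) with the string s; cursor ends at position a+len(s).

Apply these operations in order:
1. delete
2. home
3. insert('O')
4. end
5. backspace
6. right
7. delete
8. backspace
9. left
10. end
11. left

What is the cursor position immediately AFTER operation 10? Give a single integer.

Answer: 4

Derivation:
After op 1 (delete): buf='BFMTC' cursor=0
After op 2 (home): buf='BFMTC' cursor=0
After op 3 (insert('O')): buf='OBFMTC' cursor=1
After op 4 (end): buf='OBFMTC' cursor=6
After op 5 (backspace): buf='OBFMT' cursor=5
After op 6 (right): buf='OBFMT' cursor=5
After op 7 (delete): buf='OBFMT' cursor=5
After op 8 (backspace): buf='OBFM' cursor=4
After op 9 (left): buf='OBFM' cursor=3
After op 10 (end): buf='OBFM' cursor=4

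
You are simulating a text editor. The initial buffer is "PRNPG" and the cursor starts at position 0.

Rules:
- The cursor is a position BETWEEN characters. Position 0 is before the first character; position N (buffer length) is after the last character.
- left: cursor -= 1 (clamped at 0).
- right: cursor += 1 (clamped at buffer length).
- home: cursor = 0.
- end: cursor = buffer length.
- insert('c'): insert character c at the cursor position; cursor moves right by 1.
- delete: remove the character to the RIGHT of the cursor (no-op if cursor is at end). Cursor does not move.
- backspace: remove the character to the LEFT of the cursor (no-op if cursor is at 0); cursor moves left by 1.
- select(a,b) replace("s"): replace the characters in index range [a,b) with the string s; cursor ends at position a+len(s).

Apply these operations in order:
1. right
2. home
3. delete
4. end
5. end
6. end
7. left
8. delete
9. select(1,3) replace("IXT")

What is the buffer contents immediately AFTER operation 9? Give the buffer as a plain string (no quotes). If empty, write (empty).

After op 1 (right): buf='PRNPG' cursor=1
After op 2 (home): buf='PRNPG' cursor=0
After op 3 (delete): buf='RNPG' cursor=0
After op 4 (end): buf='RNPG' cursor=4
After op 5 (end): buf='RNPG' cursor=4
After op 6 (end): buf='RNPG' cursor=4
After op 7 (left): buf='RNPG' cursor=3
After op 8 (delete): buf='RNP' cursor=3
After op 9 (select(1,3) replace("IXT")): buf='RIXT' cursor=4

Answer: RIXT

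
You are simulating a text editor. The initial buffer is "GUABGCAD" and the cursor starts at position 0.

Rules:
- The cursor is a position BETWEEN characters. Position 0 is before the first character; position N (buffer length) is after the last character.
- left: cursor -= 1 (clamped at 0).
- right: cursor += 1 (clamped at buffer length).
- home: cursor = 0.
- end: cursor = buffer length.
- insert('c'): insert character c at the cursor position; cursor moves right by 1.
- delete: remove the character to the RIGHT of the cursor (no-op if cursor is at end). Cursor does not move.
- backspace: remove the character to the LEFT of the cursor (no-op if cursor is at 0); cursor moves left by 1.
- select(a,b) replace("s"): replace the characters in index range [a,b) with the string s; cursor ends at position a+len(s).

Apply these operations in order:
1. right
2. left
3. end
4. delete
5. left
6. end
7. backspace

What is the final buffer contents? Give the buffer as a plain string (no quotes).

After op 1 (right): buf='GUABGCAD' cursor=1
After op 2 (left): buf='GUABGCAD' cursor=0
After op 3 (end): buf='GUABGCAD' cursor=8
After op 4 (delete): buf='GUABGCAD' cursor=8
After op 5 (left): buf='GUABGCAD' cursor=7
After op 6 (end): buf='GUABGCAD' cursor=8
After op 7 (backspace): buf='GUABGCA' cursor=7

Answer: GUABGCA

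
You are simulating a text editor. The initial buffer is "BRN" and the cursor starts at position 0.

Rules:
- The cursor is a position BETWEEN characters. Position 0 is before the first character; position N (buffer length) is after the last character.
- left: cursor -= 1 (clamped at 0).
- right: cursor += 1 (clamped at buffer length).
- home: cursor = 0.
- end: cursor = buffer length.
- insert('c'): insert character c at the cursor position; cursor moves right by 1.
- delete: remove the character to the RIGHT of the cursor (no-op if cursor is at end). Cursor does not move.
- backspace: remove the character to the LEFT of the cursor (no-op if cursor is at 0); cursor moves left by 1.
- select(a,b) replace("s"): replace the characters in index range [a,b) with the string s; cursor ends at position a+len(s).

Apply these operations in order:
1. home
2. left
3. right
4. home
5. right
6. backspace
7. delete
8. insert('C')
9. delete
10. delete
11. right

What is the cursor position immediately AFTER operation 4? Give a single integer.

After op 1 (home): buf='BRN' cursor=0
After op 2 (left): buf='BRN' cursor=0
After op 3 (right): buf='BRN' cursor=1
After op 4 (home): buf='BRN' cursor=0

Answer: 0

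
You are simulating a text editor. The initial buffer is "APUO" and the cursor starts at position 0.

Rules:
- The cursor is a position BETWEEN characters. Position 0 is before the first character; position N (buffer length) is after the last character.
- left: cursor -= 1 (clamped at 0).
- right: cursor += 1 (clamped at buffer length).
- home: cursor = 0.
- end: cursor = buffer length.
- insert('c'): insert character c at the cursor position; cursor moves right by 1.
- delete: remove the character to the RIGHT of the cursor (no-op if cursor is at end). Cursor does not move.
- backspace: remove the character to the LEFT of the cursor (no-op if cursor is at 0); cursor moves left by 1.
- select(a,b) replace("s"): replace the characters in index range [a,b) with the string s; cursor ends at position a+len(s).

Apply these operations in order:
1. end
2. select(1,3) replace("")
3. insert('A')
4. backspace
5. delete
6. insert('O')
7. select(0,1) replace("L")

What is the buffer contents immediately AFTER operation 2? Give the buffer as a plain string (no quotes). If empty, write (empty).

After op 1 (end): buf='APUO' cursor=4
After op 2 (select(1,3) replace("")): buf='AO' cursor=1

Answer: AO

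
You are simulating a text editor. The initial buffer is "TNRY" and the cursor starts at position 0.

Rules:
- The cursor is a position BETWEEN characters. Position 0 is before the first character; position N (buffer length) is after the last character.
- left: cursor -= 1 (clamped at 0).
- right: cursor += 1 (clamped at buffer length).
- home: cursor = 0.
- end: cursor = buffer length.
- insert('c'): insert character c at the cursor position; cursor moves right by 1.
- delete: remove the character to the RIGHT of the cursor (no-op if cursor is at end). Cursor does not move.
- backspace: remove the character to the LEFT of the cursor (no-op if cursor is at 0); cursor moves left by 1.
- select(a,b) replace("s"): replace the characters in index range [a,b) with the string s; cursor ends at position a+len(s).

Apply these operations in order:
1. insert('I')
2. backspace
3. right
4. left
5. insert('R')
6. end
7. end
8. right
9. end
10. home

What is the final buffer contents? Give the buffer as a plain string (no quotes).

After op 1 (insert('I')): buf='ITNRY' cursor=1
After op 2 (backspace): buf='TNRY' cursor=0
After op 3 (right): buf='TNRY' cursor=1
After op 4 (left): buf='TNRY' cursor=0
After op 5 (insert('R')): buf='RTNRY' cursor=1
After op 6 (end): buf='RTNRY' cursor=5
After op 7 (end): buf='RTNRY' cursor=5
After op 8 (right): buf='RTNRY' cursor=5
After op 9 (end): buf='RTNRY' cursor=5
After op 10 (home): buf='RTNRY' cursor=0

Answer: RTNRY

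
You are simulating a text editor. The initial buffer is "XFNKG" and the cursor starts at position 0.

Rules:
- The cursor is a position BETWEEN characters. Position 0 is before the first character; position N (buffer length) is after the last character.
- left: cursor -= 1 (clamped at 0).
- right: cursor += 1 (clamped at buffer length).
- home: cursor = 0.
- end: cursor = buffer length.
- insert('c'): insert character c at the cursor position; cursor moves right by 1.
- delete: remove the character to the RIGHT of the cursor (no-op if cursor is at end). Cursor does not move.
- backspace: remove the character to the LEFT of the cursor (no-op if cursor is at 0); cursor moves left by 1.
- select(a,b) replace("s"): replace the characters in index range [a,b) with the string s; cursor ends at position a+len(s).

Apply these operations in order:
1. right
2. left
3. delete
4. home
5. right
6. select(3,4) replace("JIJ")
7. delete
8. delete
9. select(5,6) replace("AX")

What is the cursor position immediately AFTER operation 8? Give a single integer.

After op 1 (right): buf='XFNKG' cursor=1
After op 2 (left): buf='XFNKG' cursor=0
After op 3 (delete): buf='FNKG' cursor=0
After op 4 (home): buf='FNKG' cursor=0
After op 5 (right): buf='FNKG' cursor=1
After op 6 (select(3,4) replace("JIJ")): buf='FNKJIJ' cursor=6
After op 7 (delete): buf='FNKJIJ' cursor=6
After op 8 (delete): buf='FNKJIJ' cursor=6

Answer: 6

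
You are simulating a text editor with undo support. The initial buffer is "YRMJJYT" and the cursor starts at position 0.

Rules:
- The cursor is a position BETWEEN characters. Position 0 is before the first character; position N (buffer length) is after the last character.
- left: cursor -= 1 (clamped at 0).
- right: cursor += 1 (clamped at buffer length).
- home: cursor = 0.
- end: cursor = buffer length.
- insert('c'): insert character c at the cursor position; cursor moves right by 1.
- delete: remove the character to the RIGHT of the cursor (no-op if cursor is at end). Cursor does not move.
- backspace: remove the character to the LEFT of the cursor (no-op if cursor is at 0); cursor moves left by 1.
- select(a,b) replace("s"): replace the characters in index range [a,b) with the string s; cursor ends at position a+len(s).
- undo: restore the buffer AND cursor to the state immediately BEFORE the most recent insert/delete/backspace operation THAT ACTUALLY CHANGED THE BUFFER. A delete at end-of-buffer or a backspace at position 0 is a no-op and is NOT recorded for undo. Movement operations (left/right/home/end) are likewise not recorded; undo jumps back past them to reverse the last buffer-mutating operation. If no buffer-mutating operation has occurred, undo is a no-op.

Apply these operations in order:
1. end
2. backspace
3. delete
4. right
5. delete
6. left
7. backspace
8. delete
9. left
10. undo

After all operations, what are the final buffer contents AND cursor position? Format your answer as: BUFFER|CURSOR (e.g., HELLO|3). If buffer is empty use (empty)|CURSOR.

Answer: YRMJY|4

Derivation:
After op 1 (end): buf='YRMJJYT' cursor=7
After op 2 (backspace): buf='YRMJJY' cursor=6
After op 3 (delete): buf='YRMJJY' cursor=6
After op 4 (right): buf='YRMJJY' cursor=6
After op 5 (delete): buf='YRMJJY' cursor=6
After op 6 (left): buf='YRMJJY' cursor=5
After op 7 (backspace): buf='YRMJY' cursor=4
After op 8 (delete): buf='YRMJ' cursor=4
After op 9 (left): buf='YRMJ' cursor=3
After op 10 (undo): buf='YRMJY' cursor=4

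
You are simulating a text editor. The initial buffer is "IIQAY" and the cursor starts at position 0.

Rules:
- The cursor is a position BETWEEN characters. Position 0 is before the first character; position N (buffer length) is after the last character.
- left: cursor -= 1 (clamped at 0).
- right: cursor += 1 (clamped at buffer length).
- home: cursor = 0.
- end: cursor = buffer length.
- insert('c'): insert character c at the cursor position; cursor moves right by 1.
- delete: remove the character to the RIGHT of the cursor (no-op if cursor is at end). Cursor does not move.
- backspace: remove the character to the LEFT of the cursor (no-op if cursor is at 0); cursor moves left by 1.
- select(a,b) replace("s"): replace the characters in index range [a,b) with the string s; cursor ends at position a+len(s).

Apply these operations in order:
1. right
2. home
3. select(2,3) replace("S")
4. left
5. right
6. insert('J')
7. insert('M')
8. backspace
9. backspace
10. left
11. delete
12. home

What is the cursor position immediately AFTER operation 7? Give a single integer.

After op 1 (right): buf='IIQAY' cursor=1
After op 2 (home): buf='IIQAY' cursor=0
After op 3 (select(2,3) replace("S")): buf='IISAY' cursor=3
After op 4 (left): buf='IISAY' cursor=2
After op 5 (right): buf='IISAY' cursor=3
After op 6 (insert('J')): buf='IISJAY' cursor=4
After op 7 (insert('M')): buf='IISJMAY' cursor=5

Answer: 5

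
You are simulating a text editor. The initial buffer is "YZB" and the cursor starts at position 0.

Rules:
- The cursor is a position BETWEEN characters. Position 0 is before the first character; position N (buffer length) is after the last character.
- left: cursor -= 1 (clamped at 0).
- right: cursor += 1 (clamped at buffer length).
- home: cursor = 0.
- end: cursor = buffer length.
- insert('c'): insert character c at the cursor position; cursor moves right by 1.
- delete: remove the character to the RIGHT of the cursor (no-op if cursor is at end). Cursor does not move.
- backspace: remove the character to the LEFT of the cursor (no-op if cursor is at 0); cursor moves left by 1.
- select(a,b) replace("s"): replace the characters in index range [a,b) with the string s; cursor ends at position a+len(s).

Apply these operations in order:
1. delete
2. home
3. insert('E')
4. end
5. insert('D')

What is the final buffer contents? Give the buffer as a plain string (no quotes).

After op 1 (delete): buf='ZB' cursor=0
After op 2 (home): buf='ZB' cursor=0
After op 3 (insert('E')): buf='EZB' cursor=1
After op 4 (end): buf='EZB' cursor=3
After op 5 (insert('D')): buf='EZBD' cursor=4

Answer: EZBD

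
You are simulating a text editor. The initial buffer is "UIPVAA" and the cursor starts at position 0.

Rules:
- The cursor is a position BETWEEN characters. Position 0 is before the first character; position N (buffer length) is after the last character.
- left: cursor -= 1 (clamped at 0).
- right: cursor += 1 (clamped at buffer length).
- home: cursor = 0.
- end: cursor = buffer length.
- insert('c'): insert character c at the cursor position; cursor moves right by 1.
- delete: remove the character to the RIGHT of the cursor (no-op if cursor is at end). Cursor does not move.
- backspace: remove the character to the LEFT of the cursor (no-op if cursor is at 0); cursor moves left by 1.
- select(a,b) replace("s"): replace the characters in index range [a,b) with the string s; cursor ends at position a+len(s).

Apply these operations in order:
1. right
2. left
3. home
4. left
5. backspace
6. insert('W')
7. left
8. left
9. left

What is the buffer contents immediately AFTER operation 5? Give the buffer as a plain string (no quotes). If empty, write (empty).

Answer: UIPVAA

Derivation:
After op 1 (right): buf='UIPVAA' cursor=1
After op 2 (left): buf='UIPVAA' cursor=0
After op 3 (home): buf='UIPVAA' cursor=0
After op 4 (left): buf='UIPVAA' cursor=0
After op 5 (backspace): buf='UIPVAA' cursor=0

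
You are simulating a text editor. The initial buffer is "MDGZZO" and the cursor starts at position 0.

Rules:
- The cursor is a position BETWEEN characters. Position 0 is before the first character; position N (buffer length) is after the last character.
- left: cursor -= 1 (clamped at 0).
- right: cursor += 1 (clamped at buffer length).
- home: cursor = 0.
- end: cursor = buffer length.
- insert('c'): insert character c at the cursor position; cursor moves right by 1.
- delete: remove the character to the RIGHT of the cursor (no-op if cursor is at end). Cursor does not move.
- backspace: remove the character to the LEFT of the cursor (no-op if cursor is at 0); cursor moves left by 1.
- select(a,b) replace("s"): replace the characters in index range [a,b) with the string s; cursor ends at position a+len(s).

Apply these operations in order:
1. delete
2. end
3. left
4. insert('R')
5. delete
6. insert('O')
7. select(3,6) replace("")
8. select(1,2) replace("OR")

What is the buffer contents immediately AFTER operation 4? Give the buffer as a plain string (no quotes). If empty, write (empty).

After op 1 (delete): buf='DGZZO' cursor=0
After op 2 (end): buf='DGZZO' cursor=5
After op 3 (left): buf='DGZZO' cursor=4
After op 4 (insert('R')): buf='DGZZRO' cursor=5

Answer: DGZZRO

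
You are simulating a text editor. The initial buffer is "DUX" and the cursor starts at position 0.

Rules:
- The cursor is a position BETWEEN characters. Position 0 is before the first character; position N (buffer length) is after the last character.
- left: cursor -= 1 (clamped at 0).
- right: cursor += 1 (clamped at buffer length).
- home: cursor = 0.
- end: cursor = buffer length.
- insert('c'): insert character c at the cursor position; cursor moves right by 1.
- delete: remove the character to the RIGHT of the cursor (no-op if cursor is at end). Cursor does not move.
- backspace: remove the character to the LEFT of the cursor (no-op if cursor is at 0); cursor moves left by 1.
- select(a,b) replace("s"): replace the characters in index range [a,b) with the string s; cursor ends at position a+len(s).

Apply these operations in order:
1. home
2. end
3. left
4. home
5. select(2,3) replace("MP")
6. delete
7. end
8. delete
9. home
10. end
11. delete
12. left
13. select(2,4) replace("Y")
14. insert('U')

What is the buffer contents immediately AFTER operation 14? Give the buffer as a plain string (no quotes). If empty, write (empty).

Answer: DUYU

Derivation:
After op 1 (home): buf='DUX' cursor=0
After op 2 (end): buf='DUX' cursor=3
After op 3 (left): buf='DUX' cursor=2
After op 4 (home): buf='DUX' cursor=0
After op 5 (select(2,3) replace("MP")): buf='DUMP' cursor=4
After op 6 (delete): buf='DUMP' cursor=4
After op 7 (end): buf='DUMP' cursor=4
After op 8 (delete): buf='DUMP' cursor=4
After op 9 (home): buf='DUMP' cursor=0
After op 10 (end): buf='DUMP' cursor=4
After op 11 (delete): buf='DUMP' cursor=4
After op 12 (left): buf='DUMP' cursor=3
After op 13 (select(2,4) replace("Y")): buf='DUY' cursor=3
After op 14 (insert('U')): buf='DUYU' cursor=4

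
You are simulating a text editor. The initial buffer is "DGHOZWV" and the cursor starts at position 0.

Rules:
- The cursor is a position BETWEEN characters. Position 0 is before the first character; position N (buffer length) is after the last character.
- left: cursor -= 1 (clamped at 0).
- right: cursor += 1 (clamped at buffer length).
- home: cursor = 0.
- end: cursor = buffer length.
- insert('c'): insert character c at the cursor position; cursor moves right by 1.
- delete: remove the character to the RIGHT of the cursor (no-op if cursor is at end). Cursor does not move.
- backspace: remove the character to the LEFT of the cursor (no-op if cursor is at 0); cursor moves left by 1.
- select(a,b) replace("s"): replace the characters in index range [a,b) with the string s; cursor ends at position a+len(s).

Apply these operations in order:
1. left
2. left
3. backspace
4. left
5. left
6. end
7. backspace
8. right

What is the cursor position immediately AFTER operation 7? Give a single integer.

After op 1 (left): buf='DGHOZWV' cursor=0
After op 2 (left): buf='DGHOZWV' cursor=0
After op 3 (backspace): buf='DGHOZWV' cursor=0
After op 4 (left): buf='DGHOZWV' cursor=0
After op 5 (left): buf='DGHOZWV' cursor=0
After op 6 (end): buf='DGHOZWV' cursor=7
After op 7 (backspace): buf='DGHOZW' cursor=6

Answer: 6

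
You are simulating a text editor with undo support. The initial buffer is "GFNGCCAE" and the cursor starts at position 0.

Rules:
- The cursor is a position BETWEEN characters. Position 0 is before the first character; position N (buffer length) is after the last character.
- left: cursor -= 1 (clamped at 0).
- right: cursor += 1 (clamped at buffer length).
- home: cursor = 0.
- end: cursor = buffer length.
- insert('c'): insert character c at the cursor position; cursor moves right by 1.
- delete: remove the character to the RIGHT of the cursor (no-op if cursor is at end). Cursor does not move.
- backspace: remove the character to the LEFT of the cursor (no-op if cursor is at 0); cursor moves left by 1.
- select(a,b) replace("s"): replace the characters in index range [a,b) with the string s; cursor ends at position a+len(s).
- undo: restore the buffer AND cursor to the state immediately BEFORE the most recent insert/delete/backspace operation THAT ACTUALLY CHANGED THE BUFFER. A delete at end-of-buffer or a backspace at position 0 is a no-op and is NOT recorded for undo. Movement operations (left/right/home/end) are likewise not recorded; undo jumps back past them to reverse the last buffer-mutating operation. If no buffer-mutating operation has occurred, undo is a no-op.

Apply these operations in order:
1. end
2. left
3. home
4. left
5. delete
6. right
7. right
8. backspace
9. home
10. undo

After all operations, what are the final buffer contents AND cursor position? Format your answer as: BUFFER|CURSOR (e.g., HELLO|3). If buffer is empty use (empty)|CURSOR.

After op 1 (end): buf='GFNGCCAE' cursor=8
After op 2 (left): buf='GFNGCCAE' cursor=7
After op 3 (home): buf='GFNGCCAE' cursor=0
After op 4 (left): buf='GFNGCCAE' cursor=0
After op 5 (delete): buf='FNGCCAE' cursor=0
After op 6 (right): buf='FNGCCAE' cursor=1
After op 7 (right): buf='FNGCCAE' cursor=2
After op 8 (backspace): buf='FGCCAE' cursor=1
After op 9 (home): buf='FGCCAE' cursor=0
After op 10 (undo): buf='FNGCCAE' cursor=2

Answer: FNGCCAE|2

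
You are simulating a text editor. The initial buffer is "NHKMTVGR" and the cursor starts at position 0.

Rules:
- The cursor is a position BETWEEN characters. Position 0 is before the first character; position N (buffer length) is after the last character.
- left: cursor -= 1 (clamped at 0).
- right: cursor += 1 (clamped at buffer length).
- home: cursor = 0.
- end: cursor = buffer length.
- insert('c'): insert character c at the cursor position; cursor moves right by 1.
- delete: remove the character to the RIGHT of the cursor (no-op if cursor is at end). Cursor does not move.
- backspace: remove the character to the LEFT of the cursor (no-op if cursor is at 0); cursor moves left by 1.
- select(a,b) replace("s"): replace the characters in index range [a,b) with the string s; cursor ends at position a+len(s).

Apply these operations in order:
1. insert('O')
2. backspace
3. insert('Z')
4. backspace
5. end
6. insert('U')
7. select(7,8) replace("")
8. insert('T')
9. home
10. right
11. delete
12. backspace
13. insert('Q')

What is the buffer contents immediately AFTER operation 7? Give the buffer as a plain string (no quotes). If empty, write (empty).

After op 1 (insert('O')): buf='ONHKMTVGR' cursor=1
After op 2 (backspace): buf='NHKMTVGR' cursor=0
After op 3 (insert('Z')): buf='ZNHKMTVGR' cursor=1
After op 4 (backspace): buf='NHKMTVGR' cursor=0
After op 5 (end): buf='NHKMTVGR' cursor=8
After op 6 (insert('U')): buf='NHKMTVGRU' cursor=9
After op 7 (select(7,8) replace("")): buf='NHKMTVGU' cursor=7

Answer: NHKMTVGU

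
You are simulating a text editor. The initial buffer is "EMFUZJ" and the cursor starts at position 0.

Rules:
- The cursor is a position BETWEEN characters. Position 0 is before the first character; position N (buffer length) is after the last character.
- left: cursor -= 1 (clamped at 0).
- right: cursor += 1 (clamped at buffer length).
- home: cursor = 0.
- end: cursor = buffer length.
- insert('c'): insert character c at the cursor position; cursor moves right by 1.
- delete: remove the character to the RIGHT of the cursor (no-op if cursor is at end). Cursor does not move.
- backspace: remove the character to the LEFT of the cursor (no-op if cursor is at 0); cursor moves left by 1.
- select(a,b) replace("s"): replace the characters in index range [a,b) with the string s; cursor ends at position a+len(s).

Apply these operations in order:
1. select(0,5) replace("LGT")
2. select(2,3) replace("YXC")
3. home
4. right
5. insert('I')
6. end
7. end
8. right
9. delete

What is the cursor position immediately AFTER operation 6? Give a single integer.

After op 1 (select(0,5) replace("LGT")): buf='LGTJ' cursor=3
After op 2 (select(2,3) replace("YXC")): buf='LGYXCJ' cursor=5
After op 3 (home): buf='LGYXCJ' cursor=0
After op 4 (right): buf='LGYXCJ' cursor=1
After op 5 (insert('I')): buf='LIGYXCJ' cursor=2
After op 6 (end): buf='LIGYXCJ' cursor=7

Answer: 7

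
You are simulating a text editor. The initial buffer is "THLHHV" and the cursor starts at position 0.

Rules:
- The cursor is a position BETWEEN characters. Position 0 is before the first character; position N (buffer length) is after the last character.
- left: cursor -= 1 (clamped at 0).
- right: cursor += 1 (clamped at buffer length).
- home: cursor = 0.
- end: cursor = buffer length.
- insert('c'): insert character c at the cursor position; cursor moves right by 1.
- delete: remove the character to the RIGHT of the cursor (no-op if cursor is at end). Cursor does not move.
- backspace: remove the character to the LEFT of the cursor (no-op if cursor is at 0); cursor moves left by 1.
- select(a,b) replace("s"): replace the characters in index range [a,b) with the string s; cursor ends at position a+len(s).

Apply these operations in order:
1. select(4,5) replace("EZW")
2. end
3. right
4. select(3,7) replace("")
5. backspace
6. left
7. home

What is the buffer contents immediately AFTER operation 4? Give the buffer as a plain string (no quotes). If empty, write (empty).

Answer: THLV

Derivation:
After op 1 (select(4,5) replace("EZW")): buf='THLHEZWV' cursor=7
After op 2 (end): buf='THLHEZWV' cursor=8
After op 3 (right): buf='THLHEZWV' cursor=8
After op 4 (select(3,7) replace("")): buf='THLV' cursor=3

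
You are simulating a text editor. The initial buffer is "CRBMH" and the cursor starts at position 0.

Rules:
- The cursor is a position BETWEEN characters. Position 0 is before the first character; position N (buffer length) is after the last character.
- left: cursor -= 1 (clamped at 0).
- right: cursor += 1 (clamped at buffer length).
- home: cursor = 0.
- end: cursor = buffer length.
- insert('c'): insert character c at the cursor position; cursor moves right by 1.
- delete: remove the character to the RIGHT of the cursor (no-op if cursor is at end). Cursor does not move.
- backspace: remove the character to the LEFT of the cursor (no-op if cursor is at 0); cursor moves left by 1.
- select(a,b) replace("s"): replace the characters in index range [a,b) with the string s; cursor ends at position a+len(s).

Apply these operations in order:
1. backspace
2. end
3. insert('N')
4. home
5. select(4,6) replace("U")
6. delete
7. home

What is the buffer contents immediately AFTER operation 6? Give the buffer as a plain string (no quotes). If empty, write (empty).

After op 1 (backspace): buf='CRBMH' cursor=0
After op 2 (end): buf='CRBMH' cursor=5
After op 3 (insert('N')): buf='CRBMHN' cursor=6
After op 4 (home): buf='CRBMHN' cursor=0
After op 5 (select(4,6) replace("U")): buf='CRBMU' cursor=5
After op 6 (delete): buf='CRBMU' cursor=5

Answer: CRBMU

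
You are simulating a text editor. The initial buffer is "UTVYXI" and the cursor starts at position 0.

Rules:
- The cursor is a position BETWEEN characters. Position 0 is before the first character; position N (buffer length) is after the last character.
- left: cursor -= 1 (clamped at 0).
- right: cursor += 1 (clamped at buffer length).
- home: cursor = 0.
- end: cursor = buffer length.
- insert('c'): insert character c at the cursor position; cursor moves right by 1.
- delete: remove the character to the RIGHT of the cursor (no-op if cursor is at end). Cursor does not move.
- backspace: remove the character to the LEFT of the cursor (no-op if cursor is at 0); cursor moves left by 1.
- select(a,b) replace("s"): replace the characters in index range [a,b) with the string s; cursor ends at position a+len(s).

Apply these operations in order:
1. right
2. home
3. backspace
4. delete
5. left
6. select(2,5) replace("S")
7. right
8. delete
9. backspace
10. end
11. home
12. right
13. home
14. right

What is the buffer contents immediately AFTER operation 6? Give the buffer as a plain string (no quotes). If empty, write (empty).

Answer: TVS

Derivation:
After op 1 (right): buf='UTVYXI' cursor=1
After op 2 (home): buf='UTVYXI' cursor=0
After op 3 (backspace): buf='UTVYXI' cursor=0
After op 4 (delete): buf='TVYXI' cursor=0
After op 5 (left): buf='TVYXI' cursor=0
After op 6 (select(2,5) replace("S")): buf='TVS' cursor=3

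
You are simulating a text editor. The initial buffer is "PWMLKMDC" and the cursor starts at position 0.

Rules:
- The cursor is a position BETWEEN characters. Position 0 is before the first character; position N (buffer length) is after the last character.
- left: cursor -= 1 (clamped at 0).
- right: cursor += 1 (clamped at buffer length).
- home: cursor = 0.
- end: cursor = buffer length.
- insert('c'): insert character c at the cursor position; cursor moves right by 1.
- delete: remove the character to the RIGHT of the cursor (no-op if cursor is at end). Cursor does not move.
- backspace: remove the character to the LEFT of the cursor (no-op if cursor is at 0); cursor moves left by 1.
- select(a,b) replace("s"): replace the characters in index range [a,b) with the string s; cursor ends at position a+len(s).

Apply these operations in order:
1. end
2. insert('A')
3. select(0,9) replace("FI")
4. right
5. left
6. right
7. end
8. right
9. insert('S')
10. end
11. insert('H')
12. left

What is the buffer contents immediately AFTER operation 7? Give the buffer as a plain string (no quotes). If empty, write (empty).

After op 1 (end): buf='PWMLKMDC' cursor=8
After op 2 (insert('A')): buf='PWMLKMDCA' cursor=9
After op 3 (select(0,9) replace("FI")): buf='FI' cursor=2
After op 4 (right): buf='FI' cursor=2
After op 5 (left): buf='FI' cursor=1
After op 6 (right): buf='FI' cursor=2
After op 7 (end): buf='FI' cursor=2

Answer: FI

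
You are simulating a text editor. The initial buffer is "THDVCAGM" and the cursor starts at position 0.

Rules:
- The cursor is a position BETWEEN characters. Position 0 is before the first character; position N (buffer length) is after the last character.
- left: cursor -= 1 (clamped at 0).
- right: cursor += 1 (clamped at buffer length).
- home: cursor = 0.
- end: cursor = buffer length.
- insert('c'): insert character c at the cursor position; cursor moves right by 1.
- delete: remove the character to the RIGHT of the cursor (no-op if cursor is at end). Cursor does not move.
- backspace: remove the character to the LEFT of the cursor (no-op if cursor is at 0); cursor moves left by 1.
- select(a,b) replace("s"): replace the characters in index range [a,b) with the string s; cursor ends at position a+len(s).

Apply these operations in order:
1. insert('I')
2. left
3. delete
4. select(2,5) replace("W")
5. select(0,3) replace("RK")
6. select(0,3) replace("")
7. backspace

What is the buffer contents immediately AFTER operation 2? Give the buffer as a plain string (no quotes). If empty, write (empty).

Answer: ITHDVCAGM

Derivation:
After op 1 (insert('I')): buf='ITHDVCAGM' cursor=1
After op 2 (left): buf='ITHDVCAGM' cursor=0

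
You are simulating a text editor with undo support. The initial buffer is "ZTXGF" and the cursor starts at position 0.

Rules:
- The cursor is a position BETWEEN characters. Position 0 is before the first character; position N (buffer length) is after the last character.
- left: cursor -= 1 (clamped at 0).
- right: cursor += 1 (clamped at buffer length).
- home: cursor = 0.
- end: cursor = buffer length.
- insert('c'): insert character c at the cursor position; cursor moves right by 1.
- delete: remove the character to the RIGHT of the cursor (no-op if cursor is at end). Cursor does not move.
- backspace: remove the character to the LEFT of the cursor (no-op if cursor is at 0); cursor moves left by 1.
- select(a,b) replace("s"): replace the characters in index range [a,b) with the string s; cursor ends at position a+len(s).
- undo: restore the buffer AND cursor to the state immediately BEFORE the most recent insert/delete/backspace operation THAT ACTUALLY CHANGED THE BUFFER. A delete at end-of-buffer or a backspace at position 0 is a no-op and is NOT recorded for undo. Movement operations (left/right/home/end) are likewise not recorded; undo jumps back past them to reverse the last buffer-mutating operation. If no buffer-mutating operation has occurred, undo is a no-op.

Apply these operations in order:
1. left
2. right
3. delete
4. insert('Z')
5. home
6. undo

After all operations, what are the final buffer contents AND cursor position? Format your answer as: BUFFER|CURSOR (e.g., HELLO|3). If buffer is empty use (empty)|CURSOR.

After op 1 (left): buf='ZTXGF' cursor=0
After op 2 (right): buf='ZTXGF' cursor=1
After op 3 (delete): buf='ZXGF' cursor=1
After op 4 (insert('Z')): buf='ZZXGF' cursor=2
After op 5 (home): buf='ZZXGF' cursor=0
After op 6 (undo): buf='ZXGF' cursor=1

Answer: ZXGF|1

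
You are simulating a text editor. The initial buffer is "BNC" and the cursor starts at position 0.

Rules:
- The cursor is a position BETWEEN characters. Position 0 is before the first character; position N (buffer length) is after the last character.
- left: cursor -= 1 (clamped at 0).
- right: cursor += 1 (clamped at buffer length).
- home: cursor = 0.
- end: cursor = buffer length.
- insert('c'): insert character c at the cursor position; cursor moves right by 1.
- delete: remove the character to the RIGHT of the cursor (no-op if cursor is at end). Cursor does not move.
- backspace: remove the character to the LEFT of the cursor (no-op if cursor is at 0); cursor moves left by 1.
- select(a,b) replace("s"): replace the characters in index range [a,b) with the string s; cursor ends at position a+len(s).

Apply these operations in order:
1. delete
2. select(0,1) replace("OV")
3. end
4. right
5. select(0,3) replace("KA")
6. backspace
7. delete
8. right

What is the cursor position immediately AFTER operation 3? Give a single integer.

Answer: 3

Derivation:
After op 1 (delete): buf='NC' cursor=0
After op 2 (select(0,1) replace("OV")): buf='OVC' cursor=2
After op 3 (end): buf='OVC' cursor=3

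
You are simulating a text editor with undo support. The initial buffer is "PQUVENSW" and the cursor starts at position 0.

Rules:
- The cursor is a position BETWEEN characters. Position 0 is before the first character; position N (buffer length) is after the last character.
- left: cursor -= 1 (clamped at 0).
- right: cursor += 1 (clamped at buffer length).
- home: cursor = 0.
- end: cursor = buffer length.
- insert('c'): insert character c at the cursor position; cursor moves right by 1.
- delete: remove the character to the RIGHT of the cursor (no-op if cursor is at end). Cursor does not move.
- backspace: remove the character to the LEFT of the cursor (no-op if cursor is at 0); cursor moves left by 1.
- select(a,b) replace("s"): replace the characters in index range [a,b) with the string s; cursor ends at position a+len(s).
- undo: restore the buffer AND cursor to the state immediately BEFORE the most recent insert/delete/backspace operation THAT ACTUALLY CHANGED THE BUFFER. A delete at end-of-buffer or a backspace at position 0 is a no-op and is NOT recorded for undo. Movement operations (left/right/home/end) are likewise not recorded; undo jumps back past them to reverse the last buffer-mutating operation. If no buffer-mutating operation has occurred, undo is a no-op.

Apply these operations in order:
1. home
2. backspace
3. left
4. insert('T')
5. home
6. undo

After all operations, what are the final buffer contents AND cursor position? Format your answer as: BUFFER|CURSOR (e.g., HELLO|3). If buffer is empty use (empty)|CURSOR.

Answer: PQUVENSW|0

Derivation:
After op 1 (home): buf='PQUVENSW' cursor=0
After op 2 (backspace): buf='PQUVENSW' cursor=0
After op 3 (left): buf='PQUVENSW' cursor=0
After op 4 (insert('T')): buf='TPQUVENSW' cursor=1
After op 5 (home): buf='TPQUVENSW' cursor=0
After op 6 (undo): buf='PQUVENSW' cursor=0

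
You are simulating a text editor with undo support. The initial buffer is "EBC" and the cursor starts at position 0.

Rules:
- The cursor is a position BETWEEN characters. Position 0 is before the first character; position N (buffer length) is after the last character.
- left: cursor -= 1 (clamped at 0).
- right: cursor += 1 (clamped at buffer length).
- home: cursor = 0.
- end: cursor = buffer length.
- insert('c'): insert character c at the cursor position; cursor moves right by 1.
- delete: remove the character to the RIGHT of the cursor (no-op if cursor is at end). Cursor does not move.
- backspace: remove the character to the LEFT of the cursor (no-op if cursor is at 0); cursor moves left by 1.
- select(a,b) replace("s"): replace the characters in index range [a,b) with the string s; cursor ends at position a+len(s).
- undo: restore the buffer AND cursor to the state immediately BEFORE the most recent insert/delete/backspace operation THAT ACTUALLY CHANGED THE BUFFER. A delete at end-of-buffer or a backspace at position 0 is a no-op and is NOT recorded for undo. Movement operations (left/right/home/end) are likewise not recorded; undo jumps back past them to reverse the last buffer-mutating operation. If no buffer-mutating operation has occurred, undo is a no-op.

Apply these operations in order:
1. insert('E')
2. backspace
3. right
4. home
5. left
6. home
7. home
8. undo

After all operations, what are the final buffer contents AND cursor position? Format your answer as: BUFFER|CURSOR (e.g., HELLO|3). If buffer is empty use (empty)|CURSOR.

Answer: EEBC|1

Derivation:
After op 1 (insert('E')): buf='EEBC' cursor=1
After op 2 (backspace): buf='EBC' cursor=0
After op 3 (right): buf='EBC' cursor=1
After op 4 (home): buf='EBC' cursor=0
After op 5 (left): buf='EBC' cursor=0
After op 6 (home): buf='EBC' cursor=0
After op 7 (home): buf='EBC' cursor=0
After op 8 (undo): buf='EEBC' cursor=1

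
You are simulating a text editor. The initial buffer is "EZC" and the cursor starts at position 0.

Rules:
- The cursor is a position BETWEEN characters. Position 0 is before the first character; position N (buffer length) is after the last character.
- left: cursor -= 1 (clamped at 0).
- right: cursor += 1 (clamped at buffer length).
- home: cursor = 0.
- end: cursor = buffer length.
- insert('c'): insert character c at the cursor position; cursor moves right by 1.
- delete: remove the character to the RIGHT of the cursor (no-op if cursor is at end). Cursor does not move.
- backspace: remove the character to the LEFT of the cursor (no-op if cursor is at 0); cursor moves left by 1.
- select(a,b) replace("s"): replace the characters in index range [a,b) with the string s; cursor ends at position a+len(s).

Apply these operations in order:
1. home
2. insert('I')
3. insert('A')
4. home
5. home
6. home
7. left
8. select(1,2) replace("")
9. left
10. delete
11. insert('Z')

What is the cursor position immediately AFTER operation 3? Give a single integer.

Answer: 2

Derivation:
After op 1 (home): buf='EZC' cursor=0
After op 2 (insert('I')): buf='IEZC' cursor=1
After op 3 (insert('A')): buf='IAEZC' cursor=2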